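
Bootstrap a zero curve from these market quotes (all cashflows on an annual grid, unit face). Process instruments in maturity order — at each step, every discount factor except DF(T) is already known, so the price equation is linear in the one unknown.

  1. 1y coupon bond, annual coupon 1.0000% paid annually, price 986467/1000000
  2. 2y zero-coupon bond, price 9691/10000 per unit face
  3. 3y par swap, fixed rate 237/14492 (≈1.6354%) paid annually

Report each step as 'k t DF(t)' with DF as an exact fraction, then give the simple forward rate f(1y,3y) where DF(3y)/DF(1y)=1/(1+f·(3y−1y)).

1 1 9767/10000
2 2 9691/10000
3 3 4763/5000
f(1y,3y) = ((9767/10000)/(4763/5000) − 1)/(2) = 241/19052 ≈ 1.2650%

step 1 [1y] bond c/1=1/100: DF=(986467/1000000 − 1/100·(0))/(1+1/100) = 9767/10000 ≈ 0.976700
step 2 [2y] zero: DF = P = 9691/10000 ≈ 0.969100
step 3 [3y] swap r/1=237/14492: DF=(1 − 237/14492·(0.976700+0.969100))/(1+237/14492) = 4763/5000 ≈ 0.952600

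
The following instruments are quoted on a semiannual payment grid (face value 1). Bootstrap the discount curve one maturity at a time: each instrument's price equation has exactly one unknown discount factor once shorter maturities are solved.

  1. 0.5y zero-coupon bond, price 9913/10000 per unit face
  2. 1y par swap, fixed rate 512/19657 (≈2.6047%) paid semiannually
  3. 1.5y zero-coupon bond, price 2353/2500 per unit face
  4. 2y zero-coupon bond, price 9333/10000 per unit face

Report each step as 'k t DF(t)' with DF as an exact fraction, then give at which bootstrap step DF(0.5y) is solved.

1 1/2 9913/10000
2 1 609/625
3 3/2 2353/2500
4 2 9333/10000
DF(0.5y) is solved at step 1

step 1 [0.5y] zero: DF = P = 9913/10000 ≈ 0.991300
step 2 [1y] swap r/2=256/19657: DF=(1 − 256/19657·(0.991300))/(1+256/19657) = 609/625 ≈ 0.974400
step 3 [1.5y] zero: DF = P = 2353/2500 ≈ 0.941200
step 4 [2y] zero: DF = P = 9333/10000 ≈ 0.933300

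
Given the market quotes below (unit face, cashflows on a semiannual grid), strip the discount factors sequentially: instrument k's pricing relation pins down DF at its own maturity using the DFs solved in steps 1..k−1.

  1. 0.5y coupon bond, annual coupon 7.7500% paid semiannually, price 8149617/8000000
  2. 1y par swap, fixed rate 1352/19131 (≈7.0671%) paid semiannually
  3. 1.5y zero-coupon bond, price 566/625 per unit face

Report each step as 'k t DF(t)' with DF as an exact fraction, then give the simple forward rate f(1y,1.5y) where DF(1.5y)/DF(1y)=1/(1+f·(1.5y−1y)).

step 1 [0.5y] bond c/2=31/800: DF=(8149617/8000000 − 31/800·(0))/(1+31/800) = 9807/10000 ≈ 0.980700
step 2 [1y] swap r/2=676/19131: DF=(1 − 676/19131·(0.980700))/(1+676/19131) = 2331/2500 ≈ 0.932400
step 3 [1.5y] zero: DF = P = 566/625 ≈ 0.905600

1 1/2 9807/10000
2 1 2331/2500
3 3/2 566/625
f(1y,1.5y) = ((2331/2500)/(566/625) − 1)/(1/2) = 67/1132 ≈ 5.9187%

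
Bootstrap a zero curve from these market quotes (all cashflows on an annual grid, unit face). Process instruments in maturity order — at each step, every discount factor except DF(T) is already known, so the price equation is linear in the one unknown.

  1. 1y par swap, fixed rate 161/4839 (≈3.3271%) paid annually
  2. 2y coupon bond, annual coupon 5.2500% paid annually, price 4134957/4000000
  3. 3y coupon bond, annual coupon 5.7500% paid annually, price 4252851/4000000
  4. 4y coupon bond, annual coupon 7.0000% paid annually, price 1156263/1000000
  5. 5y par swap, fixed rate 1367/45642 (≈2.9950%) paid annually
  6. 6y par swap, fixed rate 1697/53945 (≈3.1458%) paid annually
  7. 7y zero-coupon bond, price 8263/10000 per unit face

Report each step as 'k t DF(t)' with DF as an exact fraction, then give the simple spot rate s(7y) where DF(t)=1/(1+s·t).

1 1 4839/5000
2 2 9339/10000
3 3 451/500
4 4 2243/2500
5 5 8633/10000
6 6 8303/10000
7 7 8263/10000
s(7y) = (1/(8263/10000) − 1)/(7) = 1737/57841 ≈ 3.0031%

step 1 [1y] swap r/1=161/4839: DF=(1 − 161/4839·(0))/(1+161/4839) = 4839/5000 ≈ 0.967800
step 2 [2y] bond c/1=21/400: DF=(4134957/4000000 − 21/400·(0.967800))/(1+21/400) = 9339/10000 ≈ 0.933900
step 3 [3y] bond c/1=23/400: DF=(4252851/4000000 − 23/400·(0.967800+0.933900))/(1+23/400) = 451/500 ≈ 0.902000
step 4 [4y] bond c/1=7/100: DF=(1156263/1000000 − 7/100·(0.967800+0.933900+0.902000))/(1+7/100) = 2243/2500 ≈ 0.897200
step 5 [5y] swap r/1=1367/45642: DF=(1 − 1367/45642·(0.967800+0.933900+0.902000+0.897200))/(1+1367/45642) = 8633/10000 ≈ 0.863300
step 6 [6y] swap r/1=1697/53945: DF=(1 − 1697/53945·(0.967800+0.933900+0.902000+0.897200+0.863300))/(1+1697/53945) = 8303/10000 ≈ 0.830300
step 7 [7y] zero: DF = P = 8263/10000 ≈ 0.826300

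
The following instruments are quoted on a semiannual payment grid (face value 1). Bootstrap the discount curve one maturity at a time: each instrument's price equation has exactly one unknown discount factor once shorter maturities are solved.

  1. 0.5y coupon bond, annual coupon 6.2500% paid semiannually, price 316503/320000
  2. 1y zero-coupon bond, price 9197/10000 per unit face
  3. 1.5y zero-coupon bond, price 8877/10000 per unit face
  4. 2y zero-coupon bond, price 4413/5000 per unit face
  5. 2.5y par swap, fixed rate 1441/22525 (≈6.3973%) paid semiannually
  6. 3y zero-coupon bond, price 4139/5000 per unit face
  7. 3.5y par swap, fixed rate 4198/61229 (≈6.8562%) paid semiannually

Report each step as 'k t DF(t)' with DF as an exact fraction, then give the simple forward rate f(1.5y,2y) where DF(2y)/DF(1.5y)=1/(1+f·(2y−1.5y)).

1 1/2 9591/10000
2 1 9197/10000
3 3/2 8877/10000
4 2 4413/5000
5 5/2 8559/10000
6 3 4139/5000
7 7/2 7901/10000
f(1.5y,2y) = ((8877/10000)/(4413/5000) − 1)/(1/2) = 17/1471 ≈ 1.1557%

step 1 [0.5y] bond c/2=1/32: DF=(316503/320000 − 1/32·(0))/(1+1/32) = 9591/10000 ≈ 0.959100
step 2 [1y] zero: DF = P = 9197/10000 ≈ 0.919700
step 3 [1.5y] zero: DF = P = 8877/10000 ≈ 0.887700
step 4 [2y] zero: DF = P = 4413/5000 ≈ 0.882600
step 5 [2.5y] swap r/2=1441/45050: DF=(1 − 1441/45050·(0.959100+0.919700+0.887700+0.882600))/(1+1441/45050) = 8559/10000 ≈ 0.855900
step 6 [3y] zero: DF = P = 4139/5000 ≈ 0.827800
step 7 [3.5y] swap r/2=2099/61229: DF=(1 − 2099/61229·(0.959100+0.919700+0.887700+0.882600+0.855900+0.827800))/(1+2099/61229) = 7901/10000 ≈ 0.790100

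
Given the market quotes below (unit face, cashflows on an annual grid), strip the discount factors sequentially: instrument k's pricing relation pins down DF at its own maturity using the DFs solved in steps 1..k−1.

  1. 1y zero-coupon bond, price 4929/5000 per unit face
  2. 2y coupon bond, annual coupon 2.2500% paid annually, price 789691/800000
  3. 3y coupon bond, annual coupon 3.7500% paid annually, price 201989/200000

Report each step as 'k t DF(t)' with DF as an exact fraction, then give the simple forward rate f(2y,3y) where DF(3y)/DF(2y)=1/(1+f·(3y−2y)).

1 1 4929/5000
2 2 9437/10000
3 3 9037/10000
f(2y,3y) = ((9437/10000)/(9037/10000) − 1)/(1) = 400/9037 ≈ 4.4262%

step 1 [1y] zero: DF = P = 4929/5000 ≈ 0.985800
step 2 [2y] bond c/1=9/400: DF=(789691/800000 − 9/400·(0.985800))/(1+9/400) = 9437/10000 ≈ 0.943700
step 3 [3y] bond c/1=3/80: DF=(201989/200000 − 3/80·(0.985800+0.943700))/(1+3/80) = 9037/10000 ≈ 0.903700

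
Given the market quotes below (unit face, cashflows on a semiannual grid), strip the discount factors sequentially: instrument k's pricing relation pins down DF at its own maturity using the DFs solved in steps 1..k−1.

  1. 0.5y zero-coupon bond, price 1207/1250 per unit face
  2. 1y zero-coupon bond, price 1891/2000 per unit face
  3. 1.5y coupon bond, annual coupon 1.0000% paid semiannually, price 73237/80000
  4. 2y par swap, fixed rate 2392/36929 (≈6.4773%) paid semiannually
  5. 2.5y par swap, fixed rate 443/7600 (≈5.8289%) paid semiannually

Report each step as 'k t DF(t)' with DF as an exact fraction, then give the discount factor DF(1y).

1 1/2 1207/1250
2 1 1891/2000
3 3/2 4507/5000
4 2 2201/2500
5 5/2 8671/10000
DF(1y) = 1891/2000 ≈ 0.945500

step 1 [0.5y] zero: DF = P = 1207/1250 ≈ 0.965600
step 2 [1y] zero: DF = P = 1891/2000 ≈ 0.945500
step 3 [1.5y] bond c/2=1/200: DF=(73237/80000 − 1/200·(0.965600+0.945500))/(1+1/200) = 4507/5000 ≈ 0.901400
step 4 [2y] swap r/2=1196/36929: DF=(1 − 1196/36929·(0.965600+0.945500+0.901400))/(1+1196/36929) = 2201/2500 ≈ 0.880400
step 5 [2.5y] swap r/2=443/15200: DF=(1 − 443/15200·(0.965600+0.945500+0.901400+0.880400))/(1+443/15200) = 8671/10000 ≈ 0.867100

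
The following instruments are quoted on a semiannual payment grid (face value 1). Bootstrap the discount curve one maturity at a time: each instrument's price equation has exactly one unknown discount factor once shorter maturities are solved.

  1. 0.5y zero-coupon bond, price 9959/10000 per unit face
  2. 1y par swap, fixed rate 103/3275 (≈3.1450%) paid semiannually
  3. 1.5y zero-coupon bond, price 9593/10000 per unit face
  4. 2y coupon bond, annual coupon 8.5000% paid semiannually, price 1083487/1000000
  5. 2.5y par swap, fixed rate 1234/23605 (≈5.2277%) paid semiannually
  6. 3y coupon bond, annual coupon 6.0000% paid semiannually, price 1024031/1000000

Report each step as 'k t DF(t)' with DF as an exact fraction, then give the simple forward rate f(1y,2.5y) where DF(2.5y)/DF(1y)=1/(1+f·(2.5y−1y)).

1 1/2 9959/10000
2 1 9691/10000
3 3/2 9593/10000
4 2 9201/10000
5 5/2 4383/5000
6 3 8567/10000
f(1y,2.5y) = ((9691/10000)/(4383/5000) − 1)/(3/2) = 925/13149 ≈ 7.0348%

step 1 [0.5y] zero: DF = P = 9959/10000 ≈ 0.995900
step 2 [1y] swap r/2=103/6550: DF=(1 − 103/6550·(0.995900))/(1+103/6550) = 9691/10000 ≈ 0.969100
step 3 [1.5y] zero: DF = P = 9593/10000 ≈ 0.959300
step 4 [2y] bond c/2=17/400: DF=(1083487/1000000 − 17/400·(0.995900+0.969100+0.959300))/(1+17/400) = 9201/10000 ≈ 0.920100
step 5 [2.5y] swap r/2=617/23605: DF=(1 − 617/23605·(0.995900+0.969100+0.959300+0.920100))/(1+617/23605) = 4383/5000 ≈ 0.876600
step 6 [3y] bond c/2=3/100: DF=(1024031/1000000 − 3/100·(0.995900+0.969100+0.959300+0.920100+0.876600))/(1+3/100) = 8567/10000 ≈ 0.856700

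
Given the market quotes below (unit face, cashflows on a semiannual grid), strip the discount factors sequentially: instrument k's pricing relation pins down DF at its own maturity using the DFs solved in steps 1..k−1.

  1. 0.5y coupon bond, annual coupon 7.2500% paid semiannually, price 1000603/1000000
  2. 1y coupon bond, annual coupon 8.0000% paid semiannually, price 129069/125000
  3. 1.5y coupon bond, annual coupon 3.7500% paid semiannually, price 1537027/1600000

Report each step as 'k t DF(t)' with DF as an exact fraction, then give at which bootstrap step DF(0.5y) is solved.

step 1 [0.5y] bond c/2=29/800: DF=(1000603/1000000 − 29/800·(0))/(1+29/800) = 1207/1250 ≈ 0.965600
step 2 [1y] bond c/2=1/25: DF=(129069/125000 − 1/25·(0.965600))/(1+1/25) = 9557/10000 ≈ 0.955700
step 3 [1.5y] bond c/2=3/160: DF=(1537027/1600000 − 3/160·(0.965600+0.955700))/(1+3/160) = 2269/2500 ≈ 0.907600

1 1/2 1207/1250
2 1 9557/10000
3 3/2 2269/2500
DF(0.5y) is solved at step 1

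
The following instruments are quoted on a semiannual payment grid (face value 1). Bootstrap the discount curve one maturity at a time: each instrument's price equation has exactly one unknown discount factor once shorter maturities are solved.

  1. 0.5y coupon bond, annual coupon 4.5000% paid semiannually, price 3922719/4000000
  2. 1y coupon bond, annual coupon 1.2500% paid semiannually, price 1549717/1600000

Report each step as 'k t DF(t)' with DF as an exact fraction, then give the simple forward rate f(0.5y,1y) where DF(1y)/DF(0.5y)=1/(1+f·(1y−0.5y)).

1 1/2 9591/10000
2 1 4783/5000
f(0.5y,1y) = ((9591/10000)/(4783/5000) − 1)/(1/2) = 25/4783 ≈ 0.5227%

step 1 [0.5y] bond c/2=9/400: DF=(3922719/4000000 − 9/400·(0))/(1+9/400) = 9591/10000 ≈ 0.959100
step 2 [1y] bond c/2=1/160: DF=(1549717/1600000 − 1/160·(0.959100))/(1+1/160) = 4783/5000 ≈ 0.956600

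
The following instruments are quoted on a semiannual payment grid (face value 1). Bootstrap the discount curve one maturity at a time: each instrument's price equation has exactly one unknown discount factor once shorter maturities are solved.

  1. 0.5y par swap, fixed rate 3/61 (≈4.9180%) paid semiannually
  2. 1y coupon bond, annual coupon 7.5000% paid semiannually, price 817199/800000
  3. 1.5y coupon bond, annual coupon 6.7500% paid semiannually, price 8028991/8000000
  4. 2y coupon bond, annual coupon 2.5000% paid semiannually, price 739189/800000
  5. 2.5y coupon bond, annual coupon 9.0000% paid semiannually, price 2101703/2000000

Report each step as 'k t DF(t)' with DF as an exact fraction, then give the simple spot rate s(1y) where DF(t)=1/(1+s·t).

1 1/2 122/125
2 1 9493/10000
3 3/2 227/250
4 2 1097/1250
5 5/2 4229/5000
s(1y) = (1/(9493/10000) − 1)/(1) = 507/9493 ≈ 5.3408%

step 1 [0.5y] swap r/2=3/122: DF=(1 − 3/122·(0))/(1+3/122) = 122/125 ≈ 0.976000
step 2 [1y] bond c/2=3/80: DF=(817199/800000 − 3/80·(0.976000))/(1+3/80) = 9493/10000 ≈ 0.949300
step 3 [1.5y] bond c/2=27/800: DF=(8028991/8000000 − 27/800·(0.976000+0.949300))/(1+27/800) = 227/250 ≈ 0.908000
step 4 [2y] bond c/2=1/80: DF=(739189/800000 − 1/80·(0.976000+0.949300+0.908000))/(1+1/80) = 1097/1250 ≈ 0.877600
step 5 [2.5y] bond c/2=9/200: DF=(2101703/2000000 − 9/200·(0.976000+0.949300+0.908000+0.877600))/(1+9/200) = 4229/5000 ≈ 0.845800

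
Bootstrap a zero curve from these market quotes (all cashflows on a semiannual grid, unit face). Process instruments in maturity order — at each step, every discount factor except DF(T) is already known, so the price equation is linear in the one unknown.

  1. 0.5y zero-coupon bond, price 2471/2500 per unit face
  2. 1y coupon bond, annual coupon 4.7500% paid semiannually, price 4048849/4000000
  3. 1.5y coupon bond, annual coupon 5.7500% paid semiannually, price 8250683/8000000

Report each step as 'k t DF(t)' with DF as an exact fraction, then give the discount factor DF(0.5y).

1 1/2 2471/2500
2 1 4829/5000
3 3/2 9479/10000
DF(0.5y) = 2471/2500 ≈ 0.988400

step 1 [0.5y] zero: DF = P = 2471/2500 ≈ 0.988400
step 2 [1y] bond c/2=19/800: DF=(4048849/4000000 − 19/800·(0.988400))/(1+19/800) = 4829/5000 ≈ 0.965800
step 3 [1.5y] bond c/2=23/800: DF=(8250683/8000000 − 23/800·(0.988400+0.965800))/(1+23/800) = 9479/10000 ≈ 0.947900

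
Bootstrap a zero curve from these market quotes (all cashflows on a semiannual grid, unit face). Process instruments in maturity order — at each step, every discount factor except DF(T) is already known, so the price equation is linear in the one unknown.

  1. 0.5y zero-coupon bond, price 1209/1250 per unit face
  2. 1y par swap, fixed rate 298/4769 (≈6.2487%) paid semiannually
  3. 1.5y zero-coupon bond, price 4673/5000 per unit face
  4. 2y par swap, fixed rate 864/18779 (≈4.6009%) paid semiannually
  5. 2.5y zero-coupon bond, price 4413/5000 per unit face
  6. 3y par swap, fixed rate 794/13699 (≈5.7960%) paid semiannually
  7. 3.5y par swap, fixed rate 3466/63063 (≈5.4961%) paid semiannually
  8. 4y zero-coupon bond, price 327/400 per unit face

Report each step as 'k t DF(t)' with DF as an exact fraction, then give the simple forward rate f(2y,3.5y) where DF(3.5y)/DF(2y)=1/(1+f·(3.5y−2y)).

step 1 [0.5y] zero: DF = P = 1209/1250 ≈ 0.967200
step 2 [1y] swap r/2=149/4769: DF=(1 − 149/4769·(0.967200))/(1+149/4769) = 2351/2500 ≈ 0.940400
step 3 [1.5y] zero: DF = P = 4673/5000 ≈ 0.934600
step 4 [2y] swap r/2=432/18779: DF=(1 − 432/18779·(0.967200+0.940400+0.934600))/(1+432/18779) = 571/625 ≈ 0.913600
step 5 [2.5y] zero: DF = P = 4413/5000 ≈ 0.882600
step 6 [3y] swap r/2=397/13699: DF=(1 − 397/13699·(0.967200+0.940400+0.934600+0.913600+0.882600))/(1+397/13699) = 2103/2500 ≈ 0.841200
step 7 [3.5y] swap r/2=1733/63063: DF=(1 − 1733/63063·(0.967200+0.940400+0.934600+0.913600+0.882600+0.841200))/(1+1733/63063) = 8267/10000 ≈ 0.826700
step 8 [4y] zero: DF = P = 327/400 ≈ 0.817500

1 1/2 1209/1250
2 1 2351/2500
3 3/2 4673/5000
4 2 571/625
5 5/2 4413/5000
6 3 2103/2500
7 7/2 8267/10000
8 4 327/400
f(2y,3.5y) = ((571/625)/(8267/10000) − 1)/(3/2) = 1738/24801 ≈ 7.0078%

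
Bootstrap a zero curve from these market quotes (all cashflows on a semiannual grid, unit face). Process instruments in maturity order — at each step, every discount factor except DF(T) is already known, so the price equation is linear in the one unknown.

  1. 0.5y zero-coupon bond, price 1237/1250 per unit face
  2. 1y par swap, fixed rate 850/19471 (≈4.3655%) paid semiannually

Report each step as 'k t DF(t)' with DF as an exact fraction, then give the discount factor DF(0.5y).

step 1 [0.5y] zero: DF = P = 1237/1250 ≈ 0.989600
step 2 [1y] swap r/2=425/19471: DF=(1 − 425/19471·(0.989600))/(1+425/19471) = 383/400 ≈ 0.957500

1 1/2 1237/1250
2 1 383/400
DF(0.5y) = 1237/1250 ≈ 0.989600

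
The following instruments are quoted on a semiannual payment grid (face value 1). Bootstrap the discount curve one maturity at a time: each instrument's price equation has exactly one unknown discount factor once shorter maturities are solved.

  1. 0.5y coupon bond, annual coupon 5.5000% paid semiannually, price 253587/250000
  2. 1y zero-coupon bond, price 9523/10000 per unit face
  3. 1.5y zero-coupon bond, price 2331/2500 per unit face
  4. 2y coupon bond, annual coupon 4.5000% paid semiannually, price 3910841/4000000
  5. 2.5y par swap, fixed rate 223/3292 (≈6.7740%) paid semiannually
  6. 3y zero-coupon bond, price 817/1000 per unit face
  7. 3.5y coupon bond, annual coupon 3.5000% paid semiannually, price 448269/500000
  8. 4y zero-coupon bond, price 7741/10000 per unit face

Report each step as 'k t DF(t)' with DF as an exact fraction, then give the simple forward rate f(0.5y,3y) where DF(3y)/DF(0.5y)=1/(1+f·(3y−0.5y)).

step 1 [0.5y] bond c/2=11/400: DF=(253587/250000 − 11/400·(0))/(1+11/400) = 617/625 ≈ 0.987200
step 2 [1y] zero: DF = P = 9523/10000 ≈ 0.952300
step 3 [1.5y] zero: DF = P = 2331/2500 ≈ 0.932400
step 4 [2y] bond c/2=9/400: DF=(3910841/4000000 − 9/400·(0.987200+0.952300+0.932400))/(1+9/400) = 893/1000 ≈ 0.893000
step 5 [2.5y] swap r/2=223/6584: DF=(1 − 223/6584·(0.987200+0.952300+0.932400+0.893000))/(1+223/6584) = 8439/10000 ≈ 0.843900
step 6 [3y] zero: DF = P = 817/1000 ≈ 0.817000
step 7 [3.5y] bond c/2=7/400: DF=(448269/500000 − 7/400·(0.987200+0.952300+0.932400+0.893000+0.843900+0.817000))/(1+7/400) = 3939/5000 ≈ 0.787800
step 8 [4y] zero: DF = P = 7741/10000 ≈ 0.774100

1 1/2 617/625
2 1 9523/10000
3 3/2 2331/2500
4 2 893/1000
5 5/2 8439/10000
6 3 817/1000
7 7/2 3939/5000
8 4 7741/10000
f(0.5y,3y) = ((617/625)/(817/1000) − 1)/(5/2) = 1702/20425 ≈ 8.3329%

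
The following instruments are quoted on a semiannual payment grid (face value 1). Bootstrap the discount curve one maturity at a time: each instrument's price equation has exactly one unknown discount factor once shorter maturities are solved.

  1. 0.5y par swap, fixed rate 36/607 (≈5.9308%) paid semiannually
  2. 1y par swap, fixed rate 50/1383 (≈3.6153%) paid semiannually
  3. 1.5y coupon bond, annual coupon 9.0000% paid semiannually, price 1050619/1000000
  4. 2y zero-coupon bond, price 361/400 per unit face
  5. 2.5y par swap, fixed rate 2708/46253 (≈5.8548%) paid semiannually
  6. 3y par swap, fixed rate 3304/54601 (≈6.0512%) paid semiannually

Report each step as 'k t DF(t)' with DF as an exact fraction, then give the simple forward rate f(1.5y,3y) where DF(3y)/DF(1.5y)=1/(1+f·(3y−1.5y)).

1 1/2 607/625
2 1 193/200
3 3/2 461/500
4 2 361/400
5 5/2 4323/5000
6 3 2087/2500
f(1.5y,3y) = ((461/500)/(2087/2500) − 1)/(3/2) = 436/6261 ≈ 6.9637%

step 1 [0.5y] swap r/2=18/607: DF=(1 − 18/607·(0))/(1+18/607) = 607/625 ≈ 0.971200
step 2 [1y] swap r/2=25/1383: DF=(1 − 25/1383·(0.971200))/(1+25/1383) = 193/200 ≈ 0.965000
step 3 [1.5y] bond c/2=9/200: DF=(1050619/1000000 − 9/200·(0.971200+0.965000))/(1+9/200) = 461/500 ≈ 0.922000
step 4 [2y] zero: DF = P = 361/400 ≈ 0.902500
step 5 [2.5y] swap r/2=1354/46253: DF=(1 − 1354/46253·(0.971200+0.965000+0.922000+0.902500))/(1+1354/46253) = 4323/5000 ≈ 0.864600
step 6 [3y] swap r/2=1652/54601: DF=(1 − 1652/54601·(0.971200+0.965000+0.922000+0.902500+0.864600))/(1+1652/54601) = 2087/2500 ≈ 0.834800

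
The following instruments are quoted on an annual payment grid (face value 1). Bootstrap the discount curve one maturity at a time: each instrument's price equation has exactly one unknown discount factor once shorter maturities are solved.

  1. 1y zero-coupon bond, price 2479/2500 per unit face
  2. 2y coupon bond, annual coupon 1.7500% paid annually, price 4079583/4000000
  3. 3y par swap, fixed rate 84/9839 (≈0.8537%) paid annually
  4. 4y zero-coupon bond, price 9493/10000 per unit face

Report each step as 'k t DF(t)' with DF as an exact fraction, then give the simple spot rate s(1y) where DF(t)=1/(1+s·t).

step 1 [1y] zero: DF = P = 2479/2500 ≈ 0.991600
step 2 [2y] bond c/1=7/400: DF=(4079583/4000000 − 7/400·(0.991600))/(1+7/400) = 9853/10000 ≈ 0.985300
step 3 [3y] swap r/1=84/9839: DF=(1 − 84/9839·(0.991600+0.985300))/(1+84/9839) = 2437/2500 ≈ 0.974800
step 4 [4y] zero: DF = P = 9493/10000 ≈ 0.949300

1 1 2479/2500
2 2 9853/10000
3 3 2437/2500
4 4 9493/10000
s(1y) = (1/(2479/2500) − 1)/(1) = 21/2479 ≈ 0.8471%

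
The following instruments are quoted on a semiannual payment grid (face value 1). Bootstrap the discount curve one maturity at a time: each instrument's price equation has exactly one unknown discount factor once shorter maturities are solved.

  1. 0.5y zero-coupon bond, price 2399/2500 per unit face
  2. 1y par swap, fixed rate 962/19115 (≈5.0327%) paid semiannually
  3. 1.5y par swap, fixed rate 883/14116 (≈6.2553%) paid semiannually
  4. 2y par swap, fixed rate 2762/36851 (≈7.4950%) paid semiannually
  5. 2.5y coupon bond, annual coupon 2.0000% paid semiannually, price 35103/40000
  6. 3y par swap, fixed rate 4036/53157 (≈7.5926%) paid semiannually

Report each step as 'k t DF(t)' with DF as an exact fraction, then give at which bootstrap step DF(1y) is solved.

step 1 [0.5y] zero: DF = P = 2399/2500 ≈ 0.959600
step 2 [1y] swap r/2=481/19115: DF=(1 − 481/19115·(0.959600))/(1+481/19115) = 9519/10000 ≈ 0.951900
step 3 [1.5y] swap r/2=883/28232: DF=(1 − 883/28232·(0.959600+0.951900))/(1+883/28232) = 9117/10000 ≈ 0.911700
step 4 [2y] swap r/2=1381/36851: DF=(1 − 1381/36851·(0.959600+0.951900+0.911700))/(1+1381/36851) = 8619/10000 ≈ 0.861900
step 5 [2.5y] bond c/2=1/100: DF=(35103/40000 − 1/100·(0.959600+0.951900+0.911700+0.861900))/(1+1/100) = 2081/2500 ≈ 0.832400
step 6 [3y] swap r/2=2018/53157: DF=(1 − 2018/53157·(0.959600+0.951900+0.911700+0.861900+0.832400))/(1+2018/53157) = 3991/5000 ≈ 0.798200

1 1/2 2399/2500
2 1 9519/10000
3 3/2 9117/10000
4 2 8619/10000
5 5/2 2081/2500
6 3 3991/5000
DF(1y) is solved at step 2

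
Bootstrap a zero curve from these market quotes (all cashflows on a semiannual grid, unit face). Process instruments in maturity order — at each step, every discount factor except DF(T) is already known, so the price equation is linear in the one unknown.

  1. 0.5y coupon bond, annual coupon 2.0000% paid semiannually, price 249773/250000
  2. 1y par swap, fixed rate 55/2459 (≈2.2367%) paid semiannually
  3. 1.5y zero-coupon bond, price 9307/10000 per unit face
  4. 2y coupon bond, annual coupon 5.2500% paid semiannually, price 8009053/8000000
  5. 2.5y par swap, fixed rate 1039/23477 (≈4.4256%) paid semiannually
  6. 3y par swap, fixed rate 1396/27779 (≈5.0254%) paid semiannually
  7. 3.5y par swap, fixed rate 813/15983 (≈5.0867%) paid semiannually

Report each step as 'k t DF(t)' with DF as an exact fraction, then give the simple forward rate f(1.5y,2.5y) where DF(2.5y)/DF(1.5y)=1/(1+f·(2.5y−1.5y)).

step 1 [0.5y] bond c/2=1/100: DF=(249773/250000 − 1/100·(0))/(1+1/100) = 2473/2500 ≈ 0.989200
step 2 [1y] swap r/2=55/4918: DF=(1 − 55/4918·(0.989200))/(1+55/4918) = 489/500 ≈ 0.978000
step 3 [1.5y] zero: DF = P = 9307/10000 ≈ 0.930700
step 4 [2y] bond c/2=21/800: DF=(8009053/8000000 − 21/800·(0.989200+0.978000+0.930700))/(1+21/800) = 4507/5000 ≈ 0.901400
step 5 [2.5y] swap r/2=1039/46954: DF=(1 − 1039/46954·(0.989200+0.978000+0.930700+0.901400))/(1+1039/46954) = 8961/10000 ≈ 0.896100
step 6 [3y] swap r/2=698/27779: DF=(1 − 698/27779·(0.989200+0.978000+0.930700+0.901400+0.896100))/(1+698/27779) = 2151/2500 ≈ 0.860400
step 7 [3.5y] swap r/2=813/31966: DF=(1 − 813/31966·(0.989200+0.978000+0.930700+0.901400+0.896100+0.860400))/(1+813/31966) = 4187/5000 ≈ 0.837400

1 1/2 2473/2500
2 1 489/500
3 3/2 9307/10000
4 2 4507/5000
5 5/2 8961/10000
6 3 2151/2500
7 7/2 4187/5000
f(1.5y,2.5y) = ((9307/10000)/(8961/10000) − 1)/(1) = 346/8961 ≈ 3.8612%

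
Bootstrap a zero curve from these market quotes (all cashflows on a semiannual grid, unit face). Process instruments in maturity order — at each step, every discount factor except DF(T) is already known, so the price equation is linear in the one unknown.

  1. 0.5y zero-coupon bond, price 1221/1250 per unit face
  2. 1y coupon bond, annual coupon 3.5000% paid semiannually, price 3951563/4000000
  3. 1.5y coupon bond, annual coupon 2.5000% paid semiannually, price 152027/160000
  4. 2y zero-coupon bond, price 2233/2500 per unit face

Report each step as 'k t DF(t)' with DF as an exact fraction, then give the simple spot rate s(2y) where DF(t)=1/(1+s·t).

1 1/2 1221/1250
2 1 9541/10000
3 3/2 4573/5000
4 2 2233/2500
s(2y) = (1/(2233/2500) − 1)/(2) = 267/4466 ≈ 5.9785%

step 1 [0.5y] zero: DF = P = 1221/1250 ≈ 0.976800
step 2 [1y] bond c/2=7/400: DF=(3951563/4000000 − 7/400·(0.976800))/(1+7/400) = 9541/10000 ≈ 0.954100
step 3 [1.5y] bond c/2=1/80: DF=(152027/160000 − 1/80·(0.976800+0.954100))/(1+1/80) = 4573/5000 ≈ 0.914600
step 4 [2y] zero: DF = P = 2233/2500 ≈ 0.893200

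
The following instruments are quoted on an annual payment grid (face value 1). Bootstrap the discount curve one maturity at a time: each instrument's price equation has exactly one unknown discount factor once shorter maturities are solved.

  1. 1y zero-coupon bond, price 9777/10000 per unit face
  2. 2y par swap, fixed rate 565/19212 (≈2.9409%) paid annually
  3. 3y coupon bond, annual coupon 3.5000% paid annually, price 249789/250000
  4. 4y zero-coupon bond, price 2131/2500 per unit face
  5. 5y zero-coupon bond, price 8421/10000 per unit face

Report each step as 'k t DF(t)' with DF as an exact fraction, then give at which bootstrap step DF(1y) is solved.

step 1 [1y] zero: DF = P = 9777/10000 ≈ 0.977700
step 2 [2y] swap r/1=565/19212: DF=(1 − 565/19212·(0.977700))/(1+565/19212) = 1887/2000 ≈ 0.943500
step 3 [3y] bond c/1=7/200: DF=(249789/250000 − 7/200·(0.977700+0.943500))/(1+7/200) = 2251/2500 ≈ 0.900400
step 4 [4y] zero: DF = P = 2131/2500 ≈ 0.852400
step 5 [5y] zero: DF = P = 8421/10000 ≈ 0.842100

1 1 9777/10000
2 2 1887/2000
3 3 2251/2500
4 4 2131/2500
5 5 8421/10000
DF(1y) is solved at step 1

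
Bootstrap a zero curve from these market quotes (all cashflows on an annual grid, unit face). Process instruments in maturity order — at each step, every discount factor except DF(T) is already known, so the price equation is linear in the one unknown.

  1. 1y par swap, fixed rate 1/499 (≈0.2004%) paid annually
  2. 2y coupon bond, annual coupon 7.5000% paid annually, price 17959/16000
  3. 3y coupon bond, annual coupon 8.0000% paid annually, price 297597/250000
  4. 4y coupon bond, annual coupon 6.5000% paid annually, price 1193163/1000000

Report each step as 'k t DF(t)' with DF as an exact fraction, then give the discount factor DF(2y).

step 1 [1y] swap r/1=1/499: DF=(1 − 1/499·(0))/(1+1/499) = 499/500 ≈ 0.998000
step 2 [2y] bond c/1=3/40: DF=(17959/16000 − 3/40·(0.998000))/(1+3/40) = 1949/2000 ≈ 0.974500
step 3 [3y] bond c/1=2/25: DF=(297597/250000 − 2/25·(0.998000+0.974500))/(1+2/25) = 9561/10000 ≈ 0.956100
step 4 [4y] bond c/1=13/200: DF=(1193163/1000000 − 13/200·(0.998000+0.974500+0.956100))/(1+13/200) = 1177/1250 ≈ 0.941600

1 1 499/500
2 2 1949/2000
3 3 9561/10000
4 4 1177/1250
DF(2y) = 1949/2000 ≈ 0.974500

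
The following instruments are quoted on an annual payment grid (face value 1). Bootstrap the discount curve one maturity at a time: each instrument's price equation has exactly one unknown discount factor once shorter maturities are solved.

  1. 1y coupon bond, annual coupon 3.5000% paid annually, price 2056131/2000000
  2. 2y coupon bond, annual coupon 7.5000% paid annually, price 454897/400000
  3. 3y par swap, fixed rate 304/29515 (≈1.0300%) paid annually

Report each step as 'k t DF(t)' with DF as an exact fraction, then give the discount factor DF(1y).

1 1 9933/10000
2 2 4943/5000
3 3 606/625
DF(1y) = 9933/10000 ≈ 0.993300

step 1 [1y] bond c/1=7/200: DF=(2056131/2000000 − 7/200·(0))/(1+7/200) = 9933/10000 ≈ 0.993300
step 2 [2y] bond c/1=3/40: DF=(454897/400000 − 3/40·(0.993300))/(1+3/40) = 4943/5000 ≈ 0.988600
step 3 [3y] swap r/1=304/29515: DF=(1 − 304/29515·(0.993300+0.988600))/(1+304/29515) = 606/625 ≈ 0.969600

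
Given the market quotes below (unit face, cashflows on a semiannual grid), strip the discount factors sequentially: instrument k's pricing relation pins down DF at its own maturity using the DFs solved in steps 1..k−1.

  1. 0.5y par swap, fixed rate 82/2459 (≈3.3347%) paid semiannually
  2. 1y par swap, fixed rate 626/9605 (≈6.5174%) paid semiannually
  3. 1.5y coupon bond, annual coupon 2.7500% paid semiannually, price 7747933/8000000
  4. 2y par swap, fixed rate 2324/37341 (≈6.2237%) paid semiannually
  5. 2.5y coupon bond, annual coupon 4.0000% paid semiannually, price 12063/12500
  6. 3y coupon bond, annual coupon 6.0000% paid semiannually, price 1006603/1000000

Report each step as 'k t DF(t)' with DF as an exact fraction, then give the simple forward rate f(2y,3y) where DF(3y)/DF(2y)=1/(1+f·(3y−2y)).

1 1/2 2459/2500
2 1 4687/5000
3 3/2 9293/10000
4 2 4419/5000
5 5/2 8729/10000
6 3 8431/10000
f(2y,3y) = ((4419/5000)/(8431/10000) − 1)/(1) = 407/8431 ≈ 4.8274%

step 1 [0.5y] swap r/2=41/2459: DF=(1 − 41/2459·(0))/(1+41/2459) = 2459/2500 ≈ 0.983600
step 2 [1y] swap r/2=313/9605: DF=(1 − 313/9605·(0.983600))/(1+313/9605) = 4687/5000 ≈ 0.937400
step 3 [1.5y] bond c/2=11/800: DF=(7747933/8000000 − 11/800·(0.983600+0.937400))/(1+11/800) = 9293/10000 ≈ 0.929300
step 4 [2y] swap r/2=1162/37341: DF=(1 − 1162/37341·(0.983600+0.937400+0.929300))/(1+1162/37341) = 4419/5000 ≈ 0.883800
step 5 [2.5y] bond c/2=1/50: DF=(12063/12500 − 1/50·(0.983600+0.937400+0.929300+0.883800))/(1+1/50) = 8729/10000 ≈ 0.872900
step 6 [3y] bond c/2=3/100: DF=(1006603/1000000 − 3/100·(0.983600+0.937400+0.929300+0.883800+0.872900))/(1+3/100) = 8431/10000 ≈ 0.843100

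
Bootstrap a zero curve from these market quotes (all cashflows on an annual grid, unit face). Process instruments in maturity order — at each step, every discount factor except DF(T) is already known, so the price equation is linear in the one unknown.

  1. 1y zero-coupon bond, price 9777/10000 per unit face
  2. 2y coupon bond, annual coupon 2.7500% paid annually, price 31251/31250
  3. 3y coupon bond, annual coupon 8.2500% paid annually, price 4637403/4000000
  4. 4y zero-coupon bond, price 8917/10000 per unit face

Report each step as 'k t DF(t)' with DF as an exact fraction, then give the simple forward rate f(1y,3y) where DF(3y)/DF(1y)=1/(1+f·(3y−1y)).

1 1 9777/10000
2 2 9471/10000
3 3 9243/10000
4 4 8917/10000
f(1y,3y) = ((9777/10000)/(9243/10000) − 1)/(2) = 89/3081 ≈ 2.8887%

step 1 [1y] zero: DF = P = 9777/10000 ≈ 0.977700
step 2 [2y] bond c/1=11/400: DF=(31251/31250 − 11/400·(0.977700))/(1+11/400) = 9471/10000 ≈ 0.947100
step 3 [3y] bond c/1=33/400: DF=(4637403/4000000 − 33/400·(0.977700+0.947100))/(1+33/400) = 9243/10000 ≈ 0.924300
step 4 [4y] zero: DF = P = 8917/10000 ≈ 0.891700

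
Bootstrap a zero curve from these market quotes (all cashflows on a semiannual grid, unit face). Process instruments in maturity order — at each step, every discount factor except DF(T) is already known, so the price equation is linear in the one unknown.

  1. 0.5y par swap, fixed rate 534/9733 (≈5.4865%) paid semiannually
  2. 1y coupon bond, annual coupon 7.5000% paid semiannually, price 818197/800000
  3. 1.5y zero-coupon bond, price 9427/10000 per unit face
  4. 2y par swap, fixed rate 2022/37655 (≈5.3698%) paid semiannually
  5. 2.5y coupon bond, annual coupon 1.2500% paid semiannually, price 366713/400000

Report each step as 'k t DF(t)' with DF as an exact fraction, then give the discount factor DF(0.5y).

step 1 [0.5y] swap r/2=267/9733: DF=(1 − 267/9733·(0))/(1+267/9733) = 9733/10000 ≈ 0.973300
step 2 [1y] bond c/2=3/80: DF=(818197/800000 − 3/80·(0.973300))/(1+3/80) = 4753/5000 ≈ 0.950600
step 3 [1.5y] zero: DF = P = 9427/10000 ≈ 0.942700
step 4 [2y] swap r/2=1011/37655: DF=(1 − 1011/37655·(0.973300+0.950600+0.942700))/(1+1011/37655) = 8989/10000 ≈ 0.898900
step 5 [2.5y] bond c/2=1/160: DF=(366713/400000 − 1/160·(0.973300+0.950600+0.942700+0.898900))/(1+1/160) = 8877/10000 ≈ 0.887700

1 1/2 9733/10000
2 1 4753/5000
3 3/2 9427/10000
4 2 8989/10000
5 5/2 8877/10000
DF(0.5y) = 9733/10000 ≈ 0.973300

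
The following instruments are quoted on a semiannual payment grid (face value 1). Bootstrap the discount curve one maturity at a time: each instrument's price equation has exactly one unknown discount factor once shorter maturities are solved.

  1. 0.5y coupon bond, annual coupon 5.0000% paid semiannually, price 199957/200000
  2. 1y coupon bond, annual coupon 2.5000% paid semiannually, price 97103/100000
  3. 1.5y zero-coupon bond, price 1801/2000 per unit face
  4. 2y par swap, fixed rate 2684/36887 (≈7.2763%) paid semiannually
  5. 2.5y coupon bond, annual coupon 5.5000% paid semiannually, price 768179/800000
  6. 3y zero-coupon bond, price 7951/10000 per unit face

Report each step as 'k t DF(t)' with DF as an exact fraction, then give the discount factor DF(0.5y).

1 1/2 4877/5000
2 1 947/1000
3 3/2 1801/2000
4 2 4329/5000
5 5/2 4179/5000
6 3 7951/10000
DF(0.5y) = 4877/5000 ≈ 0.975400

step 1 [0.5y] bond c/2=1/40: DF=(199957/200000 − 1/40·(0))/(1+1/40) = 4877/5000 ≈ 0.975400
step 2 [1y] bond c/2=1/80: DF=(97103/100000 − 1/80·(0.975400))/(1+1/80) = 947/1000 ≈ 0.947000
step 3 [1.5y] zero: DF = P = 1801/2000 ≈ 0.900500
step 4 [2y] swap r/2=1342/36887: DF=(1 − 1342/36887·(0.975400+0.947000+0.900500))/(1+1342/36887) = 4329/5000 ≈ 0.865800
step 5 [2.5y] bond c/2=11/400: DF=(768179/800000 − 11/400·(0.975400+0.947000+0.900500+0.865800))/(1+11/400) = 4179/5000 ≈ 0.835800
step 6 [3y] zero: DF = P = 7951/10000 ≈ 0.795100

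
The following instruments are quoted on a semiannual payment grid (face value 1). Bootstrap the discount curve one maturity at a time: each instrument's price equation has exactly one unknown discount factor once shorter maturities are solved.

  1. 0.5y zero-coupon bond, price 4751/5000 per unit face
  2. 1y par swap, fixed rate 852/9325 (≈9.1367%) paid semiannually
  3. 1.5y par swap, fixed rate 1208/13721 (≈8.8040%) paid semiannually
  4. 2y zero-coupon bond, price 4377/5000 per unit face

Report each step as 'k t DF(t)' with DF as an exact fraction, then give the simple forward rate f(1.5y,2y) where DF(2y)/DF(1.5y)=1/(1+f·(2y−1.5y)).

1 1/2 4751/5000
2 1 2287/2500
3 3/2 1099/1250
4 2 4377/5000
f(1.5y,2y) = ((1099/1250)/(4377/5000) − 1)/(1/2) = 38/4377 ≈ 0.8682%

step 1 [0.5y] zero: DF = P = 4751/5000 ≈ 0.950200
step 2 [1y] swap r/2=426/9325: DF=(1 − 426/9325·(0.950200))/(1+426/9325) = 2287/2500 ≈ 0.914800
step 3 [1.5y] swap r/2=604/13721: DF=(1 − 604/13721·(0.950200+0.914800))/(1+604/13721) = 1099/1250 ≈ 0.879200
step 4 [2y] zero: DF = P = 4377/5000 ≈ 0.875400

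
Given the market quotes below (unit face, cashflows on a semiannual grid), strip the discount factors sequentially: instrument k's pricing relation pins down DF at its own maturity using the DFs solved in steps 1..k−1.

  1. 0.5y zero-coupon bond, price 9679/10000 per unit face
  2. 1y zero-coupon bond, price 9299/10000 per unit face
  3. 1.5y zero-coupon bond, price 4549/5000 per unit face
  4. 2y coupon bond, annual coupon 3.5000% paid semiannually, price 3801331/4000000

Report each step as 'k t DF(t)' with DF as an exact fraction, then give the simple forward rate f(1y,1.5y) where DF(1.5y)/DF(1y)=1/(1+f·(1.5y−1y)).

1 1/2 9679/10000
2 1 9299/10000
3 3/2 4549/5000
4 2 8857/10000
f(1y,1.5y) = ((9299/10000)/(4549/5000) − 1)/(1/2) = 201/4549 ≈ 4.4186%

step 1 [0.5y] zero: DF = P = 9679/10000 ≈ 0.967900
step 2 [1y] zero: DF = P = 9299/10000 ≈ 0.929900
step 3 [1.5y] zero: DF = P = 4549/5000 ≈ 0.909800
step 4 [2y] bond c/2=7/400: DF=(3801331/4000000 − 7/400·(0.967900+0.929900+0.909800))/(1+7/400) = 8857/10000 ≈ 0.885700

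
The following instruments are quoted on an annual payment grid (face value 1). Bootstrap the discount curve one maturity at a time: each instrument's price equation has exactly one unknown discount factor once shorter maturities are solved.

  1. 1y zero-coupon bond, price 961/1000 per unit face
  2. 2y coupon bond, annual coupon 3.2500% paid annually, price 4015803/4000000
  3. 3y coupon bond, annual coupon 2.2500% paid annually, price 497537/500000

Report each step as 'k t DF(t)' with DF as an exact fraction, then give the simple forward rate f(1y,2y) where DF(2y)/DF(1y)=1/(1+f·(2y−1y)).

step 1 [1y] zero: DF = P = 961/1000 ≈ 0.961000
step 2 [2y] bond c/1=13/400: DF=(4015803/4000000 − 13/400·(0.961000))/(1+13/400) = 9421/10000 ≈ 0.942100
step 3 [3y] bond c/1=9/400: DF=(497537/500000 − 9/400·(0.961000+0.942100))/(1+9/400) = 9313/10000 ≈ 0.931300

1 1 961/1000
2 2 9421/10000
3 3 9313/10000
f(1y,2y) = ((961/1000)/(9421/10000) − 1)/(1) = 189/9421 ≈ 2.0062%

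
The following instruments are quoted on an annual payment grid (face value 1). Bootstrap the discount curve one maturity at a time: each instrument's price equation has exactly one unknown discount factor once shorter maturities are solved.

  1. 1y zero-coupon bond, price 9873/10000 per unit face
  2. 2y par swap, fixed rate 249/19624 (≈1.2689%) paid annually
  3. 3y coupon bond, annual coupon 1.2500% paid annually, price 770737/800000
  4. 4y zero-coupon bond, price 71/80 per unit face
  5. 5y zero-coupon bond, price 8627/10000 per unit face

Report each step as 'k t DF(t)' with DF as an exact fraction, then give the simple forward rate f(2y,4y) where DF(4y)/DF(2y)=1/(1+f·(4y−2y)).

step 1 [1y] zero: DF = P = 9873/10000 ≈ 0.987300
step 2 [2y] swap r/1=249/19624: DF=(1 − 249/19624·(0.987300))/(1+249/19624) = 9751/10000 ≈ 0.975100
step 3 [3y] bond c/1=1/80: DF=(770737/800000 − 1/80·(0.987300+0.975100))/(1+1/80) = 9273/10000 ≈ 0.927300
step 4 [4y] zero: DF = P = 71/80 ≈ 0.887500
step 5 [5y] zero: DF = P = 8627/10000 ≈ 0.862700

1 1 9873/10000
2 2 9751/10000
3 3 9273/10000
4 4 71/80
5 5 8627/10000
f(2y,4y) = ((9751/10000)/(71/80) − 1)/(2) = 438/8875 ≈ 4.9352%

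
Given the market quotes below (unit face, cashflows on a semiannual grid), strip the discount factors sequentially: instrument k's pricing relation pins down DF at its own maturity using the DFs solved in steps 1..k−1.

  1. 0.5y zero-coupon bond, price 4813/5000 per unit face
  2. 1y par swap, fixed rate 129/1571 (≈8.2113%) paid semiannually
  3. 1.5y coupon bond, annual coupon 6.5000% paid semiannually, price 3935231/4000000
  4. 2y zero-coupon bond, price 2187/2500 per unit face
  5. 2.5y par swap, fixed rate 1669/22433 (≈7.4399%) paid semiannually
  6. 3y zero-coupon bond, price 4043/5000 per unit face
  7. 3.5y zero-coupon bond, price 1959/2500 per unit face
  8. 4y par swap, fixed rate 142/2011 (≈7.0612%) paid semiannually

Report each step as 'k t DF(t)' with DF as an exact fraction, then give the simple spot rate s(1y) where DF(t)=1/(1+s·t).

step 1 [0.5y] zero: DF = P = 4813/5000 ≈ 0.962600
step 2 [1y] swap r/2=129/3142: DF=(1 − 129/3142·(0.962600))/(1+129/3142) = 4613/5000 ≈ 0.922600
step 3 [1.5y] bond c/2=13/400: DF=(3935231/4000000 − 13/400·(0.962600+0.922600))/(1+13/400) = 1787/2000 ≈ 0.893500
step 4 [2y] zero: DF = P = 2187/2500 ≈ 0.874800
step 5 [2.5y] swap r/2=1669/44866: DF=(1 − 1669/44866·(0.962600+0.922600+0.893500+0.874800))/(1+1669/44866) = 8331/10000 ≈ 0.833100
step 6 [3y] zero: DF = P = 4043/5000 ≈ 0.808600
step 7 [3.5y] zero: DF = P = 1959/2500 ≈ 0.783600
step 8 [4y] swap r/2=71/2011: DF=(1 − 71/2011·(0.962600+0.922600+0.893500+0.874800+0.833100+0.808600+0.783600))/(1+71/2011) = 3793/5000 ≈ 0.758600

1 1/2 4813/5000
2 1 4613/5000
3 3/2 1787/2000
4 2 2187/2500
5 5/2 8331/10000
6 3 4043/5000
7 7/2 1959/2500
8 4 3793/5000
s(1y) = (1/(4613/5000) − 1)/(1) = 387/4613 ≈ 8.3893%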